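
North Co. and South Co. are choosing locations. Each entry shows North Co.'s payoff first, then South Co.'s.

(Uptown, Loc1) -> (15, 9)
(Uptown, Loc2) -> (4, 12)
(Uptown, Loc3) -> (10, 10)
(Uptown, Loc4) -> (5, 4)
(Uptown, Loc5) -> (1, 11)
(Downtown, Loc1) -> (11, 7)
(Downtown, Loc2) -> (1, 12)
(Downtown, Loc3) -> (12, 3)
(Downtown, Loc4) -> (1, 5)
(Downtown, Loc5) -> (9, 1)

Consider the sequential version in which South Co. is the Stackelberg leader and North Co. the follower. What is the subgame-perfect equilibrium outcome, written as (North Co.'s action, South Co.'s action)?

(Uptown, Loc2)

Solve by backward induction (South Co. leads).
- Loc1: North Co. compares 15, 11 and picks Uptown; South Co. would get 9.
- Loc2: North Co. compares 4, 1 and picks Uptown; South Co. would get 12.
- Loc3: North Co. compares 10, 12 and picks Downtown; South Co. would get 3.
- Loc4: North Co. compares 5, 1 and picks Uptown; South Co. would get 4.
- Loc5: North Co. compares 1, 9 and picks Downtown; South Co. would get 1.
South Co.'s induced payoffs are 9, 12, 3, 4, 1, so South Co. commits to Loc2. Subgame-perfect outcome: (Uptown, Loc2) with payoffs (4, 12).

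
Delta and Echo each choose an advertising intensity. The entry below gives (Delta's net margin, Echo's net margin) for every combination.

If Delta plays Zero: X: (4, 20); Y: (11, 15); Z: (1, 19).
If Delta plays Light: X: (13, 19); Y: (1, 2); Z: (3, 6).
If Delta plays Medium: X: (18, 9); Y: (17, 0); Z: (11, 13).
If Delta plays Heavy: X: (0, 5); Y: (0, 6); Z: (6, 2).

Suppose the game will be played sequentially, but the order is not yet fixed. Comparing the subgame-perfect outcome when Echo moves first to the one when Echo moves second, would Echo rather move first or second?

second

If Delta leads: Echo's best replies are Zero→X, Light→X, Medium→Z, Heavy→Y; Delta's induced payoffs 4, 13, 11, 0; outcome (Light, X), payoffs (13, 19).
If Echo leads: Delta's best replies are X→Medium, Y→Medium, Z→Medium; Echo's induced payoffs 9, 0, 13; outcome (Medium, Z), payoffs (11, 13).
Echo gets 13 moving first and 19 moving second, so Echo prefers to move second.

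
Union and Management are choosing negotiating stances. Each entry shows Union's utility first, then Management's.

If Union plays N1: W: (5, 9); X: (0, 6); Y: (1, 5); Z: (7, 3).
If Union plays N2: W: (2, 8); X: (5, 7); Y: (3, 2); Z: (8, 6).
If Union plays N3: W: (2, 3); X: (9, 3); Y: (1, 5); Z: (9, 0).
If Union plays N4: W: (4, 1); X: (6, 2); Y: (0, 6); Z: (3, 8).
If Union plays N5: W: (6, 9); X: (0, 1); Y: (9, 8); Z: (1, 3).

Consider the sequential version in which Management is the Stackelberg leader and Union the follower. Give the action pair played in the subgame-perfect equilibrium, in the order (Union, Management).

(N5, W)

Work backward from Union's decision.
- W: BR = N5, leader payoff 9.
- X: BR = N3, leader payoff 3.
- Y: BR = N5, leader payoff 8.
- Z: BR = N3, leader payoff 0.
Management's induced payoffs are 9, 3, 8, 0, so Management commits to W. Subgame-perfect outcome: (N5, W) with payoffs (6, 9).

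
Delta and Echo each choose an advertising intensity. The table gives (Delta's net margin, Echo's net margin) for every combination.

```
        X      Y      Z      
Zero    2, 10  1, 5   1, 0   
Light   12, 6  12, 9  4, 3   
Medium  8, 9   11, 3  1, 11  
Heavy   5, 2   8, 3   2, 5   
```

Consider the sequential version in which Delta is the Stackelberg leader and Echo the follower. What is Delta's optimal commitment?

Solve by backward induction (Delta leads).
- Zero: BR = X, leader payoff 2.
- Light: BR = Y, leader payoff 12.
- Medium: BR = Z, leader payoff 1.
- Heavy: BR = Z, leader payoff 2.
Delta's induced payoffs are 2, 12, 1, 2, so Delta commits to Light. Subgame-perfect outcome: (Light, Y) with payoffs (12, 9).

Light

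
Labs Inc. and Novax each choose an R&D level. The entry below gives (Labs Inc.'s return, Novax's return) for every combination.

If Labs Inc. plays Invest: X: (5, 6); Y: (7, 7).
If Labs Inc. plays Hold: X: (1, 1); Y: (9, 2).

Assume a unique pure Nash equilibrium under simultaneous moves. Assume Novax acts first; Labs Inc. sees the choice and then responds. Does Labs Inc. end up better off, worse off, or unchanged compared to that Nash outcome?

Solve by backward induction (Novax leads).
- X: Labs Inc. compares 5, 1 and picks Invest; Novax would get 6.
- Y: Labs Inc. compares 7, 9 and picks Hold; Novax would get 2.
Novax's induced payoffs are 6, 2, so Novax commits to X. Subgame-perfect outcome: (Invest, X) with payoffs (5, 6).
Now find the simultaneous Nash equilibrium.
Labs Inc.'s best replies: X→Invest; Y→Hold.
Novax's best replies: Invest→Y; Hold→Y.
Only (Hold, Y) has each player best-responding; Nash payoffs (9, 2).
Labs Inc. earns 5 sequentially versus 9 at the Nash outcome: worse off.

worse off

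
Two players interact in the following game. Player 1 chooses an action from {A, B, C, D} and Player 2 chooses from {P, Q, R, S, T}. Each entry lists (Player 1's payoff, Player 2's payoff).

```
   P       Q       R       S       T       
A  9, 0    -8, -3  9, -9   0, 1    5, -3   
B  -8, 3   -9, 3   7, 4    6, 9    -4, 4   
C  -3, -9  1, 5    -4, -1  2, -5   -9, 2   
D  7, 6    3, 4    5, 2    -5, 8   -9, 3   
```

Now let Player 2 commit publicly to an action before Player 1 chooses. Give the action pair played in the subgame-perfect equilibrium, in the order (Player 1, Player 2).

Backward induction with Player 2 moving first.
- P: BR = A, leader payoff 0.
- Q: BR = D, leader payoff 4.
- R: BR = A, leader payoff -9.
- S: BR = B, leader payoff 9.
- T: BR = A, leader payoff -3.
Among 0, 4, -9, 9, -3, the best is 9 at S. Subgame-perfect outcome: (B, S) with payoffs (6, 9).

(B, S)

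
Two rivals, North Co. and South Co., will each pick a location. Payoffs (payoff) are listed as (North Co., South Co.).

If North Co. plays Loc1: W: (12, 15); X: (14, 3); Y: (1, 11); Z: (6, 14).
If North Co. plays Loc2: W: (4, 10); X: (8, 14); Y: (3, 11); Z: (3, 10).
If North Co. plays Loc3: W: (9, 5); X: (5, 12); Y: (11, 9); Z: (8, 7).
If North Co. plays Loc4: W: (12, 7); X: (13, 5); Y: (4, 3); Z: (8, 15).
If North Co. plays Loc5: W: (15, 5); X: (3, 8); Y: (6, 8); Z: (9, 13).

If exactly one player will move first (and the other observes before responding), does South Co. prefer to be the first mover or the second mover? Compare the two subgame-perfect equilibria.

If North Co. leads: South Co.'s best replies are Loc1→W, Loc2→X, Loc3→X, Loc4→Z, Loc5→Z; North Co.'s induced payoffs 12, 8, 5, 8, 9; outcome (Loc1, W), payoffs (12, 15).
If South Co. leads: North Co.'s best replies are W→Loc5, X→Loc1, Y→Loc3, Z→Loc5; South Co.'s induced payoffs 5, 3, 9, 13; outcome (Loc5, Z), payoffs (9, 13).
South Co. gets 13 moving first and 15 moving second, so South Co. prefers to move second.

second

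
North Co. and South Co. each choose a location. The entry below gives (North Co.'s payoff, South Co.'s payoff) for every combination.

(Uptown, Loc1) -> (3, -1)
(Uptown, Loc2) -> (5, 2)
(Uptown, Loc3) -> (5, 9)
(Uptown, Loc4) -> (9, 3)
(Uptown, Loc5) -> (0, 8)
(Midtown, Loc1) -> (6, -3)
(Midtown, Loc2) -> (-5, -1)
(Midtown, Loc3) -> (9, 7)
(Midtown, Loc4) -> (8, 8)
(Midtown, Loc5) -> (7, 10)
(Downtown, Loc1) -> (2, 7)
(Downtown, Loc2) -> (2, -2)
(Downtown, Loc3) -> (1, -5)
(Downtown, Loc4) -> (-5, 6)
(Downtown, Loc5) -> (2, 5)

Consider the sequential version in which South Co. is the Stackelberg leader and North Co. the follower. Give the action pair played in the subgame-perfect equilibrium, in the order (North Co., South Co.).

North Co. best-responds to each possible South Co. move:
- Loc1 → North Co. plays Midtown (best of 3, 6, 2); South Co. gets -3.
- Loc2 → North Co. plays Uptown (best of 5, -5, 2); South Co. gets 2.
- Loc3 → North Co. plays Midtown (best of 5, 9, 1); South Co. gets 7.
- Loc4 → North Co. plays Uptown (best of 9, 8, -5); South Co. gets 3.
- Loc5 → North Co. plays Midtown (best of 0, 7, 2); South Co. gets 10.
Maximizing over -3, 2, 7, 3, 10, South Co. chooses Loc5. Subgame-perfect outcome: (Midtown, Loc5) with payoffs (7, 10).

(Midtown, Loc5)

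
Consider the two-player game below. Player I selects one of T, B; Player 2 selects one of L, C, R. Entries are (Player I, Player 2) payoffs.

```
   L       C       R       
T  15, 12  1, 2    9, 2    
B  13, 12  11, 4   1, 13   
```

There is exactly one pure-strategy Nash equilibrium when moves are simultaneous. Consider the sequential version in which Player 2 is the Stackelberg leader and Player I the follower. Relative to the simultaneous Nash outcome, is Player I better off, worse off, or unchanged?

unchanged

Backward induction with Player 2 moving first.
- L: Player I compares 15, 13 and picks T; Player 2 would get 12.
- C: Player I compares 1, 11 and picks B; Player 2 would get 4.
- R: Player I compares 9, 1 and picks T; Player 2 would get 2.
Player 2's induced payoffs are 12, 4, 2, so Player 2 commits to L. Subgame-perfect outcome: (T, L) with payoffs (15, 12).
Now find the simultaneous Nash equilibrium.
Player I's best replies: L→T; C→B; R→T.
Player 2's best replies: T→L; B→R.
Only (T, L) has each player best-responding; Nash payoffs (15, 12).
Player I earns 15 sequentially versus 15 at the Nash outcome: unchanged.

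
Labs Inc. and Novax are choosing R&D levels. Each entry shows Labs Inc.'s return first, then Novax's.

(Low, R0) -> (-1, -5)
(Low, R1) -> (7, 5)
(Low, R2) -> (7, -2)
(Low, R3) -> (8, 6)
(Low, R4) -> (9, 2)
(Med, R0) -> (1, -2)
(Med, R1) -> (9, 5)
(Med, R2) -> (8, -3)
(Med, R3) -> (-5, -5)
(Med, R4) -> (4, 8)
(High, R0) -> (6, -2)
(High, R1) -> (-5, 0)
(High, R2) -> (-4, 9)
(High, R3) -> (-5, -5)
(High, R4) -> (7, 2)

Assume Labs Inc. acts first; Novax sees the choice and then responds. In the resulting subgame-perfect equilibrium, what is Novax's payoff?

6

Novax best-responds to each possible Labs Inc. move:
- Low → Novax plays R3 (best of -5, 5, -2, 6, 2); Labs Inc. gets 8.
- Med → Novax plays R4 (best of -2, 5, -3, -5, 8); Labs Inc. gets 4.
- High → Novax plays R2 (best of -2, 0, 9, -5, 2); Labs Inc. gets -4.
Maximizing over 8, 4, -4, Labs Inc. chooses Low. Subgame-perfect outcome: (Low, R3) with payoffs (8, 6).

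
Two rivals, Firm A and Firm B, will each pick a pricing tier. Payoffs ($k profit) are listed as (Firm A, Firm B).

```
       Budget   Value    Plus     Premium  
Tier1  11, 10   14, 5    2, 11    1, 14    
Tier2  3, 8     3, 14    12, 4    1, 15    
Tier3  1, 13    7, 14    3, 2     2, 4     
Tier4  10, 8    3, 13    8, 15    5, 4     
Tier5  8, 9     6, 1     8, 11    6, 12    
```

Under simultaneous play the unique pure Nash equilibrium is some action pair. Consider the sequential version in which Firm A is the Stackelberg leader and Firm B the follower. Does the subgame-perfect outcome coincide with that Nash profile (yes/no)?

no

Firm B best-responds to each possible Firm A move:
- Tier1: Firm B compares 10, 5, 11, 14 and picks Premium; Firm A would get 1.
- Tier2: Firm B compares 8, 14, 4, 15 and picks Premium; Firm A would get 1.
- Tier3: Firm B compares 13, 14, 2, 4 and picks Value; Firm A would get 7.
- Tier4: Firm B compares 8, 13, 15, 4 and picks Plus; Firm A would get 8.
- Tier5: Firm B compares 9, 1, 11, 12 and picks Premium; Firm A would get 6.
Firm A's induced payoffs are 1, 1, 7, 8, 6, so Firm A commits to Tier4. Subgame-perfect outcome: (Tier4, Plus) with payoffs (8, 15).
Under simultaneous play:
Firm A's best replies: Budget→Tier1; Value→Tier1; Plus→Tier2; Premium→Tier5.
Firm B's best replies: Tier1→Premium; Tier2→Premium; Tier3→Value; Tier4→Plus; Tier5→Premium.
Only (Tier5, Premium) has each player best-responding; Nash payoffs (6, 12).
Sequential outcome (Tier4, Plus) differs from the Nash profile (Tier5, Premium).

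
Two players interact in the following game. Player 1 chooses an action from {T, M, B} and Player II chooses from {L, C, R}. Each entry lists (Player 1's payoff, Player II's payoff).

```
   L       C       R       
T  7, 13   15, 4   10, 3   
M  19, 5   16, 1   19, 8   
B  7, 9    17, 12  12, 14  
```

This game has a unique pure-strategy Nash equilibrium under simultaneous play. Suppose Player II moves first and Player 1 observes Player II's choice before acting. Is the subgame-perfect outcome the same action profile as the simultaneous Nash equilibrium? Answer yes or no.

no

Solve by backward induction (Player II leads).
- L: Player 1 compares 7, 19, 7 and picks M; Player II would get 5.
- C: Player 1 compares 15, 16, 17 and picks B; Player II would get 12.
- R: Player 1 compares 10, 19, 12 and picks M; Player II would get 8.
Among 5, 12, 8, the best is 12 at C. Subgame-perfect outcome: (B, C) with payoffs (17, 12).
Now find the simultaneous Nash equilibrium.
Player 1's best replies: L→M; C→B; R→M.
Player II's best replies: T→L; M→R; B→R.
Only (M, R) has each player best-responding; Nash payoffs (19, 8).
Sequential outcome (B, C) differs from the Nash profile (M, R).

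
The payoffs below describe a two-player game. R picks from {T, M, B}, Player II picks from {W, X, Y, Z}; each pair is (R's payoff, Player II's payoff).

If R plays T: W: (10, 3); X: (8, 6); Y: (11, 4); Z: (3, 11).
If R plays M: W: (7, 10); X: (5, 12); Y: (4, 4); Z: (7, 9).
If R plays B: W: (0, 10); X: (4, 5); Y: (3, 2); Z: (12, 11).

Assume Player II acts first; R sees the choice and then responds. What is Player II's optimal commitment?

Z

Backward induction with Player II moving first.
- W: R compares 10, 7, 0 and picks T; Player II would get 3.
- X: R compares 8, 5, 4 and picks T; Player II would get 6.
- Y: R compares 11, 4, 3 and picks T; Player II would get 4.
- Z: R compares 3, 7, 12 and picks B; Player II would get 11.
Player II's induced payoffs are 3, 6, 4, 11, so Player II commits to Z. Subgame-perfect outcome: (B, Z) with payoffs (12, 11).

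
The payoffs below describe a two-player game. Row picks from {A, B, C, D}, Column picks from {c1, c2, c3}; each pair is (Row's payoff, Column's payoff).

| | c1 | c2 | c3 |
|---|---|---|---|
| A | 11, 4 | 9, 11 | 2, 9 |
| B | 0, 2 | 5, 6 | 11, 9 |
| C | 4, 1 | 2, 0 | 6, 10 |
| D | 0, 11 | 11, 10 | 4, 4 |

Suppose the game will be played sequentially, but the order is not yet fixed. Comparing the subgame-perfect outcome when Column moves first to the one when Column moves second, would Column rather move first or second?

first

If Row leads: Column's best replies are A→c2, B→c3, C→c3, D→c1; Row's induced payoffs 9, 11, 6, 0; outcome (B, c3), payoffs (11, 9).
If Column leads: Row's best replies are c1→A, c2→D, c3→B; Column's induced payoffs 4, 10, 9; outcome (D, c2), payoffs (11, 10).
Column gets 10 moving first and 9 moving second, so Column prefers to move first.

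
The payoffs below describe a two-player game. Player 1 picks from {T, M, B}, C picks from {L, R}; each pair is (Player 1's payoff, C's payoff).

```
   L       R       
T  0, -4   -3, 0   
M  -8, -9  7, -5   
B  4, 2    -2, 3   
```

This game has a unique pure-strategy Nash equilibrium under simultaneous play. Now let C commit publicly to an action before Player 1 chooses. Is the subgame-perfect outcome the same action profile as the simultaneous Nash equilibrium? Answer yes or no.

no

Backward induction with C moving first.
- L: BR = B, leader payoff 2.
- R: BR = M, leader payoff -5.
Among 2, -5, the best is 2 at L. Subgame-perfect outcome: (B, L) with payoffs (4, 2).
Now find the simultaneous Nash equilibrium.
Player 1's best replies: L→B; R→M.
C's best replies: T→R; M→R; B→R.
The unique mutual best reply is (M, R), giving (7, -5).
Sequential outcome (B, L) differs from the Nash profile (M, R).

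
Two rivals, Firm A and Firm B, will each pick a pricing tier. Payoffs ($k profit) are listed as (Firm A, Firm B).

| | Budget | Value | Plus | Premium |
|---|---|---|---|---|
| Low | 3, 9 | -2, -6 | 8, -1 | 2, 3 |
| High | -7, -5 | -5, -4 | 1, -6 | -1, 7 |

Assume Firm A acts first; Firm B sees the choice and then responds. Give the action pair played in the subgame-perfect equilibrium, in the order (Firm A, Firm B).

(Low, Budget)

Solve by backward induction (Firm A leads).
- Low: BR = Budget, leader payoff 3.
- High: BR = Premium, leader payoff -1.
Among 3, -1, the best is 3 at Low. Subgame-perfect outcome: (Low, Budget) with payoffs (3, 9).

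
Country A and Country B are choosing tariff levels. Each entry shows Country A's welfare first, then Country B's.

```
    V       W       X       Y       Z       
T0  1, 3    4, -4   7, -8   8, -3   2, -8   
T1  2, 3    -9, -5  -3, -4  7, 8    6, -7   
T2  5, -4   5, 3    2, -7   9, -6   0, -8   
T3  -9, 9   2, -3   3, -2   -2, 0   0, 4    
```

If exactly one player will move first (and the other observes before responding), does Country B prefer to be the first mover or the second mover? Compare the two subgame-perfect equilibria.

If Country A leads: Country B's best replies are T0→V, T1→Y, T2→W, T3→V; Country A's induced payoffs 1, 7, 5, -9; outcome (T1, Y), payoffs (7, 8).
If Country B leads: Country A's best replies are V→T2, W→T2, X→T0, Y→T2, Z→T1; Country B's induced payoffs -4, 3, -8, -6, -7; outcome (T2, W), payoffs (5, 3).
Country B gets 3 moving first and 8 moving second, so Country B prefers to move second.

second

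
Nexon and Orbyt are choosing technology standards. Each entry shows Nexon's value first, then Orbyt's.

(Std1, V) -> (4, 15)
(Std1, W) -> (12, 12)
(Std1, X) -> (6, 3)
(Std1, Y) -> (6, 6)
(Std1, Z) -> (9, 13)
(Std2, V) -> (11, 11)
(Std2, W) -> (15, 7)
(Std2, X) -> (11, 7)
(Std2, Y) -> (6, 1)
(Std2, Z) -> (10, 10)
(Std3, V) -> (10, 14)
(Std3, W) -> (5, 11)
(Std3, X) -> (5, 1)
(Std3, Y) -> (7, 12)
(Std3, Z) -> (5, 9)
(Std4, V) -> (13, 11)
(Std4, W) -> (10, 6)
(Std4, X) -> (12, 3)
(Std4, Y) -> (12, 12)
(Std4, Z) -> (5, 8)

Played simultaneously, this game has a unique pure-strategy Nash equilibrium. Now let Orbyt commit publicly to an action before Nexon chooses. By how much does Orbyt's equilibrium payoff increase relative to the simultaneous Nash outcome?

Nexon best-responds to each possible Orbyt move:
- V: BR = Std4, leader payoff 11.
- W: BR = Std2, leader payoff 7.
- X: BR = Std4, leader payoff 3.
- Y: BR = Std4, leader payoff 12.
- Z: BR = Std2, leader payoff 10.
Orbyt's induced payoffs are 11, 7, 3, 12, 10, so Orbyt commits to Y. Subgame-perfect outcome: (Std4, Y) with payoffs (12, 12).
For the simultaneous game, intersect best replies.
Nexon's best replies: V→Std4; W→Std2; X→Std4; Y→Std4; Z→Std2.
Orbyt's best replies: Std1→V; Std2→V; Std3→V; Std4→Y.
The unique mutual best reply is (Std4, Y), giving (12, 12).
Orbyt's commitment gain: 12 − 12 = 0.

0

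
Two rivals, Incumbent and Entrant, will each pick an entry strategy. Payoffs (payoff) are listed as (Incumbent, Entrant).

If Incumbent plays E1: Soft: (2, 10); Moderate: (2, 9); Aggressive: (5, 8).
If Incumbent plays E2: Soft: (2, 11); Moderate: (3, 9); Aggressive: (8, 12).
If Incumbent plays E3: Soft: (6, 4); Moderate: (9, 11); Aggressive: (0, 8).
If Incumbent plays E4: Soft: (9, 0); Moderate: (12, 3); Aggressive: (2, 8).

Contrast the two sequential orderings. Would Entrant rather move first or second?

first

If Incumbent leads: Entrant's best replies are E1→Soft, E2→Aggressive, E3→Moderate, E4→Aggressive; Incumbent's induced payoffs 2, 8, 9, 2; outcome (E3, Moderate), payoffs (9, 11).
If Entrant leads: Incumbent's best replies are Soft→E4, Moderate→E4, Aggressive→E2; Entrant's induced payoffs 0, 3, 12; outcome (E2, Aggressive), payoffs (8, 12).
Entrant gets 12 moving first and 11 moving second, so Entrant prefers to move first.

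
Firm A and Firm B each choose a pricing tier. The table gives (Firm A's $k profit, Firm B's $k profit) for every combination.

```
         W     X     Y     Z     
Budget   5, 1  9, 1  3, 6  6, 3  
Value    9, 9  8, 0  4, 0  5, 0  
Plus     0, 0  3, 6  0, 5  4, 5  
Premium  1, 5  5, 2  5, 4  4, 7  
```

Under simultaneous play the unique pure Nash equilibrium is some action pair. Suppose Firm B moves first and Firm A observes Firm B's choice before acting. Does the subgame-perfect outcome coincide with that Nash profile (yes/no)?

Firm A best-responds to each possible Firm B move:
- W: BR = Value, leader payoff 9.
- X: BR = Budget, leader payoff 1.
- Y: BR = Premium, leader payoff 4.
- Z: BR = Budget, leader payoff 3.
Among 9, 1, 4, 3, the best is 9 at W. Subgame-perfect outcome: (Value, W) with payoffs (9, 9).
Under simultaneous play:
Firm A's best replies: W→Value; X→Budget; Y→Premium; Z→Budget.
Firm B's best replies: Budget→Y; Value→W; Plus→X; Premium→Z.
The unique mutual best reply is (Value, W), giving (9, 9).
Sequential outcome (Value, W) coincides with the Nash profile (Value, W).

yes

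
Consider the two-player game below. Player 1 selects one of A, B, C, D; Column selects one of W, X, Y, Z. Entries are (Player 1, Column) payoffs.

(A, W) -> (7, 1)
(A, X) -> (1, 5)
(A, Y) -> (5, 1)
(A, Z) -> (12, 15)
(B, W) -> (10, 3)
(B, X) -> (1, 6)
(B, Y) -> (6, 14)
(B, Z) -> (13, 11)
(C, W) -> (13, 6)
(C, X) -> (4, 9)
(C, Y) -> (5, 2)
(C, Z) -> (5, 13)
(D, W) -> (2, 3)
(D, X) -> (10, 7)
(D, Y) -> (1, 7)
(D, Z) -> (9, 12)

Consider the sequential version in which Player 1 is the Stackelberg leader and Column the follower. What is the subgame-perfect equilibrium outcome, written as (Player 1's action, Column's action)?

Solve by backward induction (Player 1 leads).
- A: Column compares 1, 5, 1, 15 and picks Z; Player 1 would get 12.
- B: Column compares 3, 6, 14, 11 and picks Y; Player 1 would get 6.
- C: Column compares 6, 9, 2, 13 and picks Z; Player 1 would get 5.
- D: Column compares 3, 7, 7, 12 and picks Z; Player 1 would get 9.
Player 1's induced payoffs are 12, 6, 5, 9, so Player 1 commits to A. Subgame-perfect outcome: (A, Z) with payoffs (12, 15).

(A, Z)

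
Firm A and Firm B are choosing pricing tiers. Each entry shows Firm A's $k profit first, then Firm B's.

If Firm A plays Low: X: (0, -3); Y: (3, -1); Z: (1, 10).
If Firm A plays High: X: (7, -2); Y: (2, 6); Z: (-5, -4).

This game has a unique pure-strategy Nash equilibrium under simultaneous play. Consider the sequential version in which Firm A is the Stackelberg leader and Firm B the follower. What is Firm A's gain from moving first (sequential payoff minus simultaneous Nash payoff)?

1

Backward induction with Firm A moving first.
- Low: BR = Z, leader payoff 1.
- High: BR = Y, leader payoff 2.
Firm A's induced payoffs are 1, 2, so Firm A commits to High. Subgame-perfect outcome: (High, Y) with payoffs (2, 6).
Under simultaneous play:
Firm A's best replies: X→High; Y→Low; Z→Low.
Firm B's best replies: Low→Z; High→Y.
Only (Low, Z) has each player best-responding; Nash payoffs (1, 10).
Firm A's commitment gain: 2 − 1 = 1.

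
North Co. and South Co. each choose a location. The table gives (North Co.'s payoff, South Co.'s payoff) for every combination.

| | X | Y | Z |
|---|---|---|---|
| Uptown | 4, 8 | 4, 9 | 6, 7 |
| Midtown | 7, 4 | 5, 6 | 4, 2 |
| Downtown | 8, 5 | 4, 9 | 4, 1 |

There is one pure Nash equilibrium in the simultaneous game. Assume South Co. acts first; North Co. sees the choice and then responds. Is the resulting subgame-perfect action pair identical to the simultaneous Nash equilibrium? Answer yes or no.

Work backward from North Co.'s decision.
- X → North Co. plays Downtown (best of 4, 7, 8); South Co. gets 5.
- Y → North Co. plays Midtown (best of 4, 5, 4); South Co. gets 6.
- Z → North Co. plays Uptown (best of 6, 4, 4); South Co. gets 7.
South Co.'s induced payoffs are 5, 6, 7, so South Co. commits to Z. Subgame-perfect outcome: (Uptown, Z) with payoffs (6, 7).
Now find the simultaneous Nash equilibrium.
North Co.'s best replies: X→Downtown; Y→Midtown; Z→Uptown.
South Co.'s best replies: Uptown→Y; Midtown→Y; Downtown→Y.
The unique mutual best reply is (Midtown, Y), giving (5, 6).
Sequential outcome (Uptown, Z) differs from the Nash profile (Midtown, Y).

no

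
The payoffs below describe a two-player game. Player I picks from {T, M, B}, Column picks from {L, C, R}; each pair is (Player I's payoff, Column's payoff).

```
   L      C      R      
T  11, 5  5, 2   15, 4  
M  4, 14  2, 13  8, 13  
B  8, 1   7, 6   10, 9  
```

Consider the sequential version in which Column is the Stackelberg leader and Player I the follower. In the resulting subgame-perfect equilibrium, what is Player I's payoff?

7

Player I best-responds to each possible Column move:
- L: Player I compares 11, 4, 8 and picks T; Column would get 5.
- C: Player I compares 5, 2, 7 and picks B; Column would get 6.
- R: Player I compares 15, 8, 10 and picks T; Column would get 4.
Among 5, 6, 4, the best is 6 at C. Subgame-perfect outcome: (B, C) with payoffs (7, 6).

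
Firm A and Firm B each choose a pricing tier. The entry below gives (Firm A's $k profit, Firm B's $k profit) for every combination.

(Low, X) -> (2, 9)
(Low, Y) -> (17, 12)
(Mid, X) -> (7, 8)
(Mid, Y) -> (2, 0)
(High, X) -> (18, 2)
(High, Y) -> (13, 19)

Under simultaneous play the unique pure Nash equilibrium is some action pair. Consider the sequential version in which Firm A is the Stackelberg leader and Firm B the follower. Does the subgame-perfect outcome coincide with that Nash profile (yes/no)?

Work backward from Firm B's decision.
- Low: Firm B compares 9, 12 and picks Y; Firm A would get 17.
- Mid: Firm B compares 8, 0 and picks X; Firm A would get 7.
- High: Firm B compares 2, 19 and picks Y; Firm A would get 13.
Among 17, 7, 13, the best is 17 at Low. Subgame-perfect outcome: (Low, Y) with payoffs (17, 12).
Under simultaneous play:
Firm A's best replies: X→High; Y→Low.
Firm B's best replies: Low→Y; Mid→X; High→Y.
The unique mutual best reply is (Low, Y), giving (17, 12).
Sequential outcome (Low, Y) coincides with the Nash profile (Low, Y).

yes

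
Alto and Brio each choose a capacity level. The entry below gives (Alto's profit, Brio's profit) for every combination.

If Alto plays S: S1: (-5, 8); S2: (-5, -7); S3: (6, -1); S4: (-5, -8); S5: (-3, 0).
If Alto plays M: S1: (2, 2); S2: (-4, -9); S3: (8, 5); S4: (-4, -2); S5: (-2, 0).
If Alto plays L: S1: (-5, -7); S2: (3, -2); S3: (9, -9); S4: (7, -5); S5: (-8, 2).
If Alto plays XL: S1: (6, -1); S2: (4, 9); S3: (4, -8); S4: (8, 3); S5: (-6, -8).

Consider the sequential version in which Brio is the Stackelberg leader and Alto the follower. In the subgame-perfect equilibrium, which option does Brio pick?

S2

Work backward from Alto's decision.
- S1: BR = XL, leader payoff -1.
- S2: BR = XL, leader payoff 9.
- S3: BR = L, leader payoff -9.
- S4: BR = XL, leader payoff 3.
- S5: BR = M, leader payoff 0.
Maximizing over -1, 9, -9, 3, 0, Brio chooses S2. Subgame-perfect outcome: (XL, S2) with payoffs (4, 9).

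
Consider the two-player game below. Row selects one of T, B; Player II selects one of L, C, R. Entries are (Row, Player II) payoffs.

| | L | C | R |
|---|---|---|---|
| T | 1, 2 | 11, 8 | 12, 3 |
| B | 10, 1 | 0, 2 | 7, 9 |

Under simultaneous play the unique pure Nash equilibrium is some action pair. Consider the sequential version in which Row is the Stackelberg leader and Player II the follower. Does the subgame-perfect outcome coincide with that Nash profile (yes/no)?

Backward induction with Row moving first.
- T → Player II plays C (best of 2, 8, 3); Row gets 11.
- B → Player II plays R (best of 1, 2, 9); Row gets 7.
Among 11, 7, the best is 11 at T. Subgame-perfect outcome: (T, C) with payoffs (11, 8).
Under simultaneous play:
Row's best replies: L→B; C→T; R→T.
Player II's best replies: T→C; B→R.
The unique mutual best reply is (T, C), giving (11, 8).
Sequential outcome (T, C) coincides with the Nash profile (T, C).

yes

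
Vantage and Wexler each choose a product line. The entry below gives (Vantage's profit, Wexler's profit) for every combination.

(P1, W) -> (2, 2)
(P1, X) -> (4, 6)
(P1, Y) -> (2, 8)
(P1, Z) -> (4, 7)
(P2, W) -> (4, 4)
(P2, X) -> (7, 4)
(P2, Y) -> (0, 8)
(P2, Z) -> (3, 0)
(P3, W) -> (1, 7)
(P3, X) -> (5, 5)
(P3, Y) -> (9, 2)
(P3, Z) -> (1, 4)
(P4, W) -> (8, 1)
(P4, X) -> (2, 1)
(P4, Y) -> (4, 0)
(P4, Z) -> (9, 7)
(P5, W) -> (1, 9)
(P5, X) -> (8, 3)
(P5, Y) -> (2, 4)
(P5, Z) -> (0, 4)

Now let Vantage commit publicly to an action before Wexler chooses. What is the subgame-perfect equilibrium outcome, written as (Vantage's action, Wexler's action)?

Solve by backward induction (Vantage leads).
- P1: BR = Y, leader payoff 2.
- P2: BR = Y, leader payoff 0.
- P3: BR = W, leader payoff 1.
- P4: BR = Z, leader payoff 9.
- P5: BR = W, leader payoff 1.
Maximizing over 2, 0, 1, 9, 1, Vantage chooses P4. Subgame-perfect outcome: (P4, Z) with payoffs (9, 7).

(P4, Z)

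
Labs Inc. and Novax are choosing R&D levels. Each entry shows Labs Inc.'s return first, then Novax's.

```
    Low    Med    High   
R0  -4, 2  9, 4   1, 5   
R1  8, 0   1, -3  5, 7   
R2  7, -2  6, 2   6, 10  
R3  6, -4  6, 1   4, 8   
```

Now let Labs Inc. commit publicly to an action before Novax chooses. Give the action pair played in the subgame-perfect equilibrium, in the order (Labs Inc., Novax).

Solve by backward induction (Labs Inc. leads).
- R0: Novax compares 2, 4, 5 and picks High; Labs Inc. would get 1.
- R1: Novax compares 0, -3, 7 and picks High; Labs Inc. would get 5.
- R2: Novax compares -2, 2, 10 and picks High; Labs Inc. would get 6.
- R3: Novax compares -4, 1, 8 and picks High; Labs Inc. would get 4.
Maximizing over 1, 5, 6, 4, Labs Inc. chooses R2. Subgame-perfect outcome: (R2, High) with payoffs (6, 10).

(R2, High)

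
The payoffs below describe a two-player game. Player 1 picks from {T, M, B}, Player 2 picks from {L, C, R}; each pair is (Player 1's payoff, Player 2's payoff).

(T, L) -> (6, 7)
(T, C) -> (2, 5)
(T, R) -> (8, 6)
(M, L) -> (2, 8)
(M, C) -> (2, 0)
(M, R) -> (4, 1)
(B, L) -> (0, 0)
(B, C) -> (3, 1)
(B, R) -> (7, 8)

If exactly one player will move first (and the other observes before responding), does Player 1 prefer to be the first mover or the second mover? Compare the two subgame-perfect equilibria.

If Player 1 leads: Player 2's best replies are T→L, M→L, B→R; Player 1's induced payoffs 6, 2, 7; outcome (B, R), payoffs (7, 8).
If Player 2 leads: Player 1's best replies are L→T, C→B, R→T; Player 2's induced payoffs 7, 1, 6; outcome (T, L), payoffs (6, 7).
Player 1 gets 7 moving first and 6 moving second, so Player 1 prefers to move first.

first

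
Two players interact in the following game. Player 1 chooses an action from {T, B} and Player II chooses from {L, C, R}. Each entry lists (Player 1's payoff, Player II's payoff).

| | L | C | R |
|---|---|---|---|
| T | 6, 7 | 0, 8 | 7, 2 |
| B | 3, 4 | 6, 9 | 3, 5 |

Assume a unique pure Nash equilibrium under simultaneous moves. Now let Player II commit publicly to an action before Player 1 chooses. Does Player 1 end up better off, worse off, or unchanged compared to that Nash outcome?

unchanged

Backward induction with Player II moving first.
- L → Player 1 plays T (best of 6, 3); Player II gets 7.
- C → Player 1 plays B (best of 0, 6); Player II gets 9.
- R → Player 1 plays T (best of 7, 3); Player II gets 2.
Among 7, 9, 2, the best is 9 at C. Subgame-perfect outcome: (B, C) with payoffs (6, 9).
Now find the simultaneous Nash equilibrium.
Player 1's best replies: L→T; C→B; R→T.
Player II's best replies: T→C; B→C.
The unique mutual best reply is (B, C), giving (6, 9).
Player 1 earns 6 sequentially versus 6 at the Nash outcome: unchanged.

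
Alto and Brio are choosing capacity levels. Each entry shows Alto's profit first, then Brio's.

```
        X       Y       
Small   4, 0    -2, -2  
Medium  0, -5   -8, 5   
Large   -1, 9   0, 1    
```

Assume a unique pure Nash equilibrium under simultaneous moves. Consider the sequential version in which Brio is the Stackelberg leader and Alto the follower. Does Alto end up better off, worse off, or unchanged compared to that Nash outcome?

worse off

Work backward from Alto's decision.
- X: Alto compares 4, 0, -1 and picks Small; Brio would get 0.
- Y: Alto compares -2, -8, 0 and picks Large; Brio would get 1.
Maximizing over 0, 1, Brio chooses Y. Subgame-perfect outcome: (Large, Y) with payoffs (0, 1).
Now find the simultaneous Nash equilibrium.
Alto's best replies: X→Small; Y→Large.
Brio's best replies: Small→X; Medium→Y; Large→X.
Only (Small, X) has each player best-responding; Nash payoffs (4, 0).
Alto earns 0 sequentially versus 4 at the Nash outcome: worse off.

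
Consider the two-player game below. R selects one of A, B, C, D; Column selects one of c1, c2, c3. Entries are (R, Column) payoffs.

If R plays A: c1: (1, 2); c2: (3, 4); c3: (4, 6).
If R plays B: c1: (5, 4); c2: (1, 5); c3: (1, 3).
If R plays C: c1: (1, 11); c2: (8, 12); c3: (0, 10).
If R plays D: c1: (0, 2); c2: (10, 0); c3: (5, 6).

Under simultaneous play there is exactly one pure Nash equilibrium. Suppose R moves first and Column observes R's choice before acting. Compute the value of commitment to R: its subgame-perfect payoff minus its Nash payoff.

3

Work backward from Column's decision.
- A: Column compares 2, 4, 6 and picks c3; R would get 4.
- B: Column compares 4, 5, 3 and picks c2; R would get 1.
- C: Column compares 11, 12, 10 and picks c2; R would get 8.
- D: Column compares 2, 0, 6 and picks c3; R would get 5.
Among 4, 1, 8, 5, the best is 8 at C. Subgame-perfect outcome: (C, c2) with payoffs (8, 12).
For the simultaneous game, intersect best replies.
R's best replies: c1→B; c2→D; c3→D.
Column's best replies: A→c3; B→c2; C→c2; D→c3.
Only (D, c3) has each player best-responding; Nash payoffs (5, 6).
R's commitment gain: 8 − 5 = 3.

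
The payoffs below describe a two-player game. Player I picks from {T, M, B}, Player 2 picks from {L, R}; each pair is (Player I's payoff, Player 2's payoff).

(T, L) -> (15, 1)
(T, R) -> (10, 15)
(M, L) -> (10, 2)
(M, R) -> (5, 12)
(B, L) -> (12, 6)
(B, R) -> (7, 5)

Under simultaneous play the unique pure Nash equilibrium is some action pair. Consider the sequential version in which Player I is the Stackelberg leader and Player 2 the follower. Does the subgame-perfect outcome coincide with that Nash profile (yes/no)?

no

Work backward from Player 2's decision.
- T: BR = R, leader payoff 10.
- M: BR = R, leader payoff 5.
- B: BR = L, leader payoff 12.
Maximizing over 10, 5, 12, Player I chooses B. Subgame-perfect outcome: (B, L) with payoffs (12, 6).
Now find the simultaneous Nash equilibrium.
Player I's best replies: L→T; R→T.
Player 2's best replies: T→R; M→R; B→L.
The unique mutual best reply is (T, R), giving (10, 15).
Sequential outcome (B, L) differs from the Nash profile (T, R).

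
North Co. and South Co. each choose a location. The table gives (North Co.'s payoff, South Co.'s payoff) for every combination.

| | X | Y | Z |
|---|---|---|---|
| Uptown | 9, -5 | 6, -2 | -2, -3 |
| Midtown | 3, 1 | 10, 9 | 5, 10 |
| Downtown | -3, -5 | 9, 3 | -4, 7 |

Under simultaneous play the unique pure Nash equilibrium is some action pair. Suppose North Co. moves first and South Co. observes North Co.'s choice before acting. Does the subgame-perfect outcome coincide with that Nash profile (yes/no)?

South Co. best-responds to each possible North Co. move:
- Uptown: BR = Y, leader payoff 6.
- Midtown: BR = Z, leader payoff 5.
- Downtown: BR = Z, leader payoff -4.
Among 6, 5, -4, the best is 6 at Uptown. Subgame-perfect outcome: (Uptown, Y) with payoffs (6, -2).
Now find the simultaneous Nash equilibrium.
North Co.'s best replies: X→Uptown; Y→Midtown; Z→Midtown.
South Co.'s best replies: Uptown→Y; Midtown→Z; Downtown→Z.
The unique mutual best reply is (Midtown, Z), giving (5, 10).
Sequential outcome (Uptown, Y) differs from the Nash profile (Midtown, Z).

no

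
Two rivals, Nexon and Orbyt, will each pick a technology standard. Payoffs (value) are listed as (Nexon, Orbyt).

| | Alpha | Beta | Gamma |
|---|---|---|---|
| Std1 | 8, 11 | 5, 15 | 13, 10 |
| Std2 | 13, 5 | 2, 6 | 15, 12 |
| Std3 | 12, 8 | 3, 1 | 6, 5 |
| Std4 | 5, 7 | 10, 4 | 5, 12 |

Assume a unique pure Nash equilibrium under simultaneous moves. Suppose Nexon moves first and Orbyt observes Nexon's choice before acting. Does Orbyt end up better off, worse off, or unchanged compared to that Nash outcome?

Solve by backward induction (Nexon leads).
- Std1: Orbyt compares 11, 15, 10 and picks Beta; Nexon would get 5.
- Std2: Orbyt compares 5, 6, 12 and picks Gamma; Nexon would get 15.
- Std3: Orbyt compares 8, 1, 5 and picks Alpha; Nexon would get 12.
- Std4: Orbyt compares 7, 4, 12 and picks Gamma; Nexon would get 5.
Among 5, 15, 12, 5, the best is 15 at Std2. Subgame-perfect outcome: (Std2, Gamma) with payoffs (15, 12).
For the simultaneous game, intersect best replies.
Nexon's best replies: Alpha→Std2; Beta→Std4; Gamma→Std2.
Orbyt's best replies: Std1→Beta; Std2→Gamma; Std3→Alpha; Std4→Gamma.
Only (Std2, Gamma) has each player best-responding; Nash payoffs (15, 12).
Orbyt earns 12 sequentially versus 12 at the Nash outcome: unchanged.

unchanged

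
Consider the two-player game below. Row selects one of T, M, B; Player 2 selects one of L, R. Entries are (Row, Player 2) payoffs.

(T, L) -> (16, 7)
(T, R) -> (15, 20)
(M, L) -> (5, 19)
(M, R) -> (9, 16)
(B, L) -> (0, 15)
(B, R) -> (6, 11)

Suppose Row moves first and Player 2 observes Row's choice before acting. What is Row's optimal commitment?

T

Work backward from Player 2's decision.
- T → Player 2 plays R (best of 7, 20); Row gets 15.
- M → Player 2 plays L (best of 19, 16); Row gets 5.
- B → Player 2 plays L (best of 15, 11); Row gets 0.
Row's induced payoffs are 15, 5, 0, so Row commits to T. Subgame-perfect outcome: (T, R) with payoffs (15, 20).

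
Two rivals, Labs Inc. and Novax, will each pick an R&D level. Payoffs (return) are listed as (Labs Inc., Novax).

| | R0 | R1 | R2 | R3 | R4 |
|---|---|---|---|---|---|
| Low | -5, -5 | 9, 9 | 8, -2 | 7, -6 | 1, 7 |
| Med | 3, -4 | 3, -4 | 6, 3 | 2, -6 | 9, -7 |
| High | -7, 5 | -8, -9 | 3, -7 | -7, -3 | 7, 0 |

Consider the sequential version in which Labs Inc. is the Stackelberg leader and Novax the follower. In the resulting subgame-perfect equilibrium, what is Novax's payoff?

9

Novax best-responds to each possible Labs Inc. move:
- Low: Novax compares -5, 9, -2, -6, 7 and picks R1; Labs Inc. would get 9.
- Med: Novax compares -4, -4, 3, -6, -7 and picks R2; Labs Inc. would get 6.
- High: Novax compares 5, -9, -7, -3, 0 and picks R0; Labs Inc. would get -7.
Labs Inc.'s induced payoffs are 9, 6, -7, so Labs Inc. commits to Low. Subgame-perfect outcome: (Low, R1) with payoffs (9, 9).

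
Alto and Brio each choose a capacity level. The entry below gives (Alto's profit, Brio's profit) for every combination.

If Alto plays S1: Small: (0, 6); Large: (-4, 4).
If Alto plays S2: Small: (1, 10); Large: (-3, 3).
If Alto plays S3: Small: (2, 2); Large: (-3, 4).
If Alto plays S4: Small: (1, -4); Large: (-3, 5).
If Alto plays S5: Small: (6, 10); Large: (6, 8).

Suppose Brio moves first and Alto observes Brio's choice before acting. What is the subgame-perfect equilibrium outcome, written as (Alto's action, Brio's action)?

(S5, Small)

Alto best-responds to each possible Brio move:
- Small → Alto plays S5 (best of 0, 1, 2, 1, 6); Brio gets 10.
- Large → Alto plays S5 (best of -4, -3, -3, -3, 6); Brio gets 8.
Among 10, 8, the best is 10 at Small. Subgame-perfect outcome: (S5, Small) with payoffs (6, 10).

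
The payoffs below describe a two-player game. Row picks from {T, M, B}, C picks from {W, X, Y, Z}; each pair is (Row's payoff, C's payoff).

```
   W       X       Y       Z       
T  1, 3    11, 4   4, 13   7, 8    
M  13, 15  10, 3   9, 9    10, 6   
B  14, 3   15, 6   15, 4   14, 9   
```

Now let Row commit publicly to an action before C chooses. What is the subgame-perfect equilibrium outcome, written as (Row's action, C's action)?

(B, Z)

Backward induction with Row moving first.
- T: BR = Y, leader payoff 4.
- M: BR = W, leader payoff 13.
- B: BR = Z, leader payoff 14.
Among 4, 13, 14, the best is 14 at B. Subgame-perfect outcome: (B, Z) with payoffs (14, 9).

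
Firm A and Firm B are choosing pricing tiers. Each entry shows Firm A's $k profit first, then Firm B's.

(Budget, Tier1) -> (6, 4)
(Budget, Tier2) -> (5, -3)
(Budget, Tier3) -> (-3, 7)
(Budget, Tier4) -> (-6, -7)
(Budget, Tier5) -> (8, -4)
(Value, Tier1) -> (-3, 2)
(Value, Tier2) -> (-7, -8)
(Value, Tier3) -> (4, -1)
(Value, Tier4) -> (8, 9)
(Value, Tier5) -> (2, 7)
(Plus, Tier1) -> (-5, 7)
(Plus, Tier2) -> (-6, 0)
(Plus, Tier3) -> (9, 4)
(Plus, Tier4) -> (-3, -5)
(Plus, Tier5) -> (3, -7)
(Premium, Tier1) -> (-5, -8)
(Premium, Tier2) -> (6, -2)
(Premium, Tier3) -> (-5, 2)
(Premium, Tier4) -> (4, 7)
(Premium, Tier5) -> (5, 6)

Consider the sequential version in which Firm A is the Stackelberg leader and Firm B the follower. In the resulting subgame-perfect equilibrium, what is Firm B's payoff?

9

Firm B best-responds to each possible Firm A move:
- Budget → Firm B plays Tier3 (best of 4, -3, 7, -7, -4); Firm A gets -3.
- Value → Firm B plays Tier4 (best of 2, -8, -1, 9, 7); Firm A gets 8.
- Plus → Firm B plays Tier1 (best of 7, 0, 4, -5, -7); Firm A gets -5.
- Premium → Firm B plays Tier4 (best of -8, -2, 2, 7, 6); Firm A gets 4.
Firm A's induced payoffs are -3, 8, -5, 4, so Firm A commits to Value. Subgame-perfect outcome: (Value, Tier4) with payoffs (8, 9).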